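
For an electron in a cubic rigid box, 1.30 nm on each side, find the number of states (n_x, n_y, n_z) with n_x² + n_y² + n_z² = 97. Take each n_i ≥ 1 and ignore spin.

The level has n_x² + n_y² + n_z² = 97. The ordered positive-integer solutions are (5, 6, 6), (6, 5, 6), (6, 6, 5).
That gives 3 states.

degeneracy = 3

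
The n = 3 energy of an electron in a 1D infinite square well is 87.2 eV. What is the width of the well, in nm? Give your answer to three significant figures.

From E_n = n²h²/(8m_eL²), L = n·h/√(8m_eE_n).
E_3 = 87.2 eV = 1.397×10^-17 J, so L = 3·6.626×10^-34/√(8·9.109×10^-31·1.397×10^-17) = 1.97×10^-10 m = 0.197 nm.

L = 0.197 nm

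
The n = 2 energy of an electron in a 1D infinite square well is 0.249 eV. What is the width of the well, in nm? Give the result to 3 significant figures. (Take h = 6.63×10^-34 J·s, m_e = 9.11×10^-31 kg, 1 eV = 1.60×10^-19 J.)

L = 2.46 nm

From E_n = n²h²/(8m_eL²), L = n·h/√(8m_eE_n).
E_2 = 0.249 eV = 3.984×10^-20 J, so L = 2·6.63×10^-34/√(8·9.11×10^-31·3.984×10^-20) = 2.46×10^-9 m = 2.46 nm.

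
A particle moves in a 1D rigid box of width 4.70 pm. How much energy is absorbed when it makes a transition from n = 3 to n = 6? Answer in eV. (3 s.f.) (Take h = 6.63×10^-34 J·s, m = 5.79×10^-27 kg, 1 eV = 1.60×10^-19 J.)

E_1 = h²/(8mL²) = 4.296×10^-19 J.
|ΔE| = |3² − 6²|·E_1 = 27·4.296×10^-19 J = 1.160×10^-17 J = 72.5 eV.

|ΔE| = 72.5 eV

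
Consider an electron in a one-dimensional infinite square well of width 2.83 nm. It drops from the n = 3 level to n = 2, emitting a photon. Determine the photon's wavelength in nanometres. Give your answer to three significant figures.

λ = 5.28×10^3 nm

E_1 = h²/(8m_eL²) = 7.523×10^-21 J, so ΔE = (3² − 2²)E_1 = 3.761×10^-20 J.
λ = hc/ΔE = (6.626×10^-34·2.998×10^8)/3.761×10^-20 = 5.28×10^-6 m = 5.28×10^3 nm.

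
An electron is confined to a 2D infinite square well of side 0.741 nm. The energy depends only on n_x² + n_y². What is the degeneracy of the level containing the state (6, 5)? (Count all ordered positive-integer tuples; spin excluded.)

degeneracy = 2

The level has n_x² + n_y² = 61. The ordered positive-integer solutions are (5, 6), (6, 5).
That gives 2 states.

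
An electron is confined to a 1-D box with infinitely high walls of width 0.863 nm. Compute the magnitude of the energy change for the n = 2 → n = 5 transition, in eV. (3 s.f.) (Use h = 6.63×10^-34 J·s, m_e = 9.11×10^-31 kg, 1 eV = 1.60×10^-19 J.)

E_1 = h²/(8m_eL²) = 8.098×10^-20 J.
|ΔE| = |2² − 5²|·E_1 = 21·8.098×10^-20 J = 1.701×10^-18 J = 10.6 eV.

|ΔE| = 10.6 eV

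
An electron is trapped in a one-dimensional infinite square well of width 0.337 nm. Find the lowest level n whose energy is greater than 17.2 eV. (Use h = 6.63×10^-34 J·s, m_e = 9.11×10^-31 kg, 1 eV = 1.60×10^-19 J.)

n = 3

E_1 = h²/(8m_eL²) = 5.311×10^-19 J = 3.319 eV.
Need n² > 17.2/3.319 = 5.182, i.e. n > 2.276.
The smallest integer satisfying this is n = 3.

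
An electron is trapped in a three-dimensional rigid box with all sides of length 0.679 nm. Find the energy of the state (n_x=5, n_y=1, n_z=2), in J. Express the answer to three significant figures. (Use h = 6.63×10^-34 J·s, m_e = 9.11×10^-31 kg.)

For a 3D rectangular well E = (h²/8m_e)·Σ n_i²/L_i² = (6.63×10^-34)²/(8·9.11×10^-31) · [5²/(0.679 nm)² + 1²/(0.679 nm)² + 2²/(0.679 nm)²].
Evaluating gives E = 3.92×10^-18 J.

E = 3.92×10^-18 J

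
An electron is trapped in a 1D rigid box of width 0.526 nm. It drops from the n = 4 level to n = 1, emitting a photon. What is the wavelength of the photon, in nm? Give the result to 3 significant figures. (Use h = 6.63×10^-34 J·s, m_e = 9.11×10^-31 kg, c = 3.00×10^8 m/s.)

E_1 = h²/(8m_eL²) = 2.180×10^-19 J, so ΔE = (4² − 1²)E_1 = 3.270×10^-18 J.
λ = hc/ΔE = (6.63×10^-34·3.00×10^8)/3.270×10^-18 = 6.08×10^-8 m = 60.8 nm.

λ = 60.8 nm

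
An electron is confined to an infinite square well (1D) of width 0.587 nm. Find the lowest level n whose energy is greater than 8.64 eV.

E_1 = h²/(8m_eL²) = 1.749×10^-19 J = 1.092 eV.
Need n² > 8.64/1.092 = 7.912, i.e. n > 2.813.
The smallest integer satisfying this is n = 3.

n = 3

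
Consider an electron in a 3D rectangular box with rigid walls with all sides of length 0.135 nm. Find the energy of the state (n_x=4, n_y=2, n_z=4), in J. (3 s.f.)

E = 1.19×10^-16 J

For a 3D rectangular well E = (h²/8m_e)·Σ n_i²/L_i² = (6.626×10^-34)²/(8·9.109×10^-31) · [4²/(0.135 nm)² + 2²/(0.135 nm)² + 4²/(0.135 nm)²].
Evaluating gives E = 1.19×10^-16 J.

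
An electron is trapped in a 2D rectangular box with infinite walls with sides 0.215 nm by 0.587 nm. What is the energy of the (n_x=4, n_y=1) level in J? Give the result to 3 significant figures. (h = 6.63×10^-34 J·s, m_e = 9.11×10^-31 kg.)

For a 2D rectangular well E = (h²/8m_e)·Σ n_i²/L_i² = (6.63×10^-34)²/(8·9.11×10^-31) · [4²/(0.215 nm)² + 1²/(0.587 nm)²].
Evaluating gives E = 2.11×10^-17 J.

E = 2.11×10^-17 J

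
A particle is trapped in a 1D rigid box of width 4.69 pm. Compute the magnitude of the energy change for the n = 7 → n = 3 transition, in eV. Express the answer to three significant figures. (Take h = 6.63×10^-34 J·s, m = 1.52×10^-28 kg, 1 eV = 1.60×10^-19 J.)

|ΔE| = 4.11×10^3 eV

E_1 = h²/(8mL²) = 1.643×10^-17 J.
|ΔE| = |7² − 3²|·E_1 = 40·1.643×10^-17 J = 6.572×10^-16 J = 4.11×10^3 eV.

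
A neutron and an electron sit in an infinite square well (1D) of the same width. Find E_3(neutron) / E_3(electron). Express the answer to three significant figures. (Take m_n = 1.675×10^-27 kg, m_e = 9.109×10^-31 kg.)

5.44×10^-4

E_n ∝ 1/m at fixed n and L, so the ratio is m_e/m_n = 9.109×10^-31/1.675×10^-27 = 5.44×10^-4.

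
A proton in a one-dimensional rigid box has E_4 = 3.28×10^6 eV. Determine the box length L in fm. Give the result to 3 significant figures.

L = 31.6 fm

From E_n = n²h²/(8m_pL²), L = n·h/√(8m_pE_n).
E_4 = 3.28×10^6 eV = 5.255×10^-13 J, so L = 4·6.626×10^-34/√(8·1.673×10^-27·5.255×10^-13) = 3.16×10^-14 m = 31.6 fm.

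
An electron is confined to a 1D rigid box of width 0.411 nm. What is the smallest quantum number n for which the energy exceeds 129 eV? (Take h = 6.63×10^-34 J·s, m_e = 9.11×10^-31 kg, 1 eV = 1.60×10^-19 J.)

E_1 = h²/(8m_eL²) = 3.571×10^-19 J = 2.232 eV.
Need n² > 129/2.232 = 57.80, i.e. n > 7.603.
The smallest integer satisfying this is n = 8.

n = 8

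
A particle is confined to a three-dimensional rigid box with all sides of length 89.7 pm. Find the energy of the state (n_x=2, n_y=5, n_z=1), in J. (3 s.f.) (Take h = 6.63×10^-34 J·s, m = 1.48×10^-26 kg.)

E = 1.38×10^-20 J

For a 3D rectangular well E = (h²/8m)·Σ n_i²/L_i² = (6.63×10^-34)²/(8·1.48×10^-26) · [2²/(89.7 pm)² + 5²/(89.7 pm)² + 1²/(89.7 pm)²].
Evaluating gives E = 1.38×10^-20 J.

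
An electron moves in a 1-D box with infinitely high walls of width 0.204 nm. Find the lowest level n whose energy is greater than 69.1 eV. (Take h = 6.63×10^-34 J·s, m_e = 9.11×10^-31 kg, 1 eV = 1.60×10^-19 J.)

E_1 = h²/(8m_eL²) = 1.449×10^-18 J = 9.056 eV.
Need n² > 69.1/9.056 = 7.630, i.e. n > 2.762.
The smallest integer satisfying this is n = 3.

n = 3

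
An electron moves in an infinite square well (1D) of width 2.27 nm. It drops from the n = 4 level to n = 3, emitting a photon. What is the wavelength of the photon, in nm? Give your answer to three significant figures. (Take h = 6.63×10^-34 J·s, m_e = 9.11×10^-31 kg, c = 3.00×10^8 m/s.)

λ = 2.43×10^3 nm

E_1 = h²/(8m_eL²) = 1.170×10^-20 J, so ΔE = (4² − 3²)E_1 = 8.190×10^-20 J.
λ = hc/ΔE = (6.63×10^-34·3.00×10^8)/8.190×10^-20 = 2.43×10^-6 m = 2.43×10^3 nm.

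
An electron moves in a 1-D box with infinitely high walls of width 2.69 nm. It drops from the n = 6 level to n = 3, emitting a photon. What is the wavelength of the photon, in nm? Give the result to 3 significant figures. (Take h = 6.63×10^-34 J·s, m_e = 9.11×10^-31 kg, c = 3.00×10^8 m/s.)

E_1 = h²/(8m_eL²) = 8.335×10^-21 J, so ΔE = (6² − 3²)E_1 = 2.250×10^-19 J.
λ = hc/ΔE = (6.63×10^-34·3.00×10^8)/2.250×10^-19 = 8.84×10^-7 m = 884 nm.

λ = 884 nm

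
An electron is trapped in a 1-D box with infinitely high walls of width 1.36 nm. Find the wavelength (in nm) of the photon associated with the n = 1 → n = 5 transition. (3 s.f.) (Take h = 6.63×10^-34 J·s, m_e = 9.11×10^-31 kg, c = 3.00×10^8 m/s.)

E_1 = h²/(8m_eL²) = 3.261×10^-20 J, so ΔE = (5² − 1²)E_1 = 7.826×10^-19 J.
λ = hc/ΔE = (6.63×10^-34·3.00×10^8)/7.826×10^-19 = 2.54×10^-7 m = 254 nm.

λ = 254 nm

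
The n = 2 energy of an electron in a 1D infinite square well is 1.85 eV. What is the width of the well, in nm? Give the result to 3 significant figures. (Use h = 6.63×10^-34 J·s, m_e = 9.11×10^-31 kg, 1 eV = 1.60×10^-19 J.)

From E_n = n²h²/(8m_eL²), L = n·h/√(8m_eE_n).
E_2 = 1.85 eV = 2.960×10^-19 J, so L = 2·6.63×10^-34/√(8·9.11×10^-31·2.960×10^-19) = 9.03×10^-10 m = 0.903 nm.

L = 0.903 nm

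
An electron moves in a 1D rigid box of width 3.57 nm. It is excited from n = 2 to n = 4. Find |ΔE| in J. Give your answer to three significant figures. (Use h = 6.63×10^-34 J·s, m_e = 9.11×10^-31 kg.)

|ΔE| = 5.68×10^-20 J

E_1 = h²/(8m_eL²) = 4.732×10^-21 J.
|ΔE| = |2² − 4²|·E_1 = 12·4.732×10^-21 J = 5.68×10^-20 J.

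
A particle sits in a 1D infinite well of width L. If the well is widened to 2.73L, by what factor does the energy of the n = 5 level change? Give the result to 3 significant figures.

0.134

E_n ∝ 1/L², so the energy scales by 1/2.73² = 0.134.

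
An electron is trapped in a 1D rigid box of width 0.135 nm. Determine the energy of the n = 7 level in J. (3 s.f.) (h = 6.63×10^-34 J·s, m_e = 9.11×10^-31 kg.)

E_7 = 1.62×10^-16 J

For an infinite well E_n = n²h²/(8m_eL²), so E_1 = h²/(8m_eL²) = (6.63×10^-34)²/(8·9.11×10^-31·(1.35×10^-10 m)²) = 3.309×10^-18 J.
Then E_7 = 7²·E_1 = 49·3.309×10^-18 J = 1.62×10^-16 J.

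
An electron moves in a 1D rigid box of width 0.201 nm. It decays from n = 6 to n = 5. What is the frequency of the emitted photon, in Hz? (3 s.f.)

f = 2.48×10^16 Hz

E_1 = h²/(8m_eL²) = 1.491×10^-18 J and ΔE = (6² − 5²)E_1 = 1.640×10^-17 J.
f = ΔE/h = 1.640×10^-17/6.626×10^-34 = 2.48×10^16 Hz.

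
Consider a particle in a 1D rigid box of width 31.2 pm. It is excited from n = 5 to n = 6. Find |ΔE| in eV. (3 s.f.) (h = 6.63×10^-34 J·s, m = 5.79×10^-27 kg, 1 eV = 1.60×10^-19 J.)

|ΔE| = 0.670 eV

E_1 = h²/(8mL²) = 9.749×10^-21 J.
|ΔE| = |5² − 6²|·E_1 = 11·9.749×10^-21 J = 1.072×10^-19 J = 0.670 eV.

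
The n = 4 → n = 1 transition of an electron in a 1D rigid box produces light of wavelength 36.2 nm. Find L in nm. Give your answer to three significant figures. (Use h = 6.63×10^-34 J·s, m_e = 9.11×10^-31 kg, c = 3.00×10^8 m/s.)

L = 0.406 nm

The photon carries ΔE = hc/λ = 6.63×10^-34·3.00×10^8/3.62×10^-8 m = 5.494×10^-18 J.
Since ΔE = (4² − 1²)E_1, E_1 = 3.663×10^-19 J, and L = h/√(8m_eE_1) = 4.06×10^-10 m = 0.406 nm.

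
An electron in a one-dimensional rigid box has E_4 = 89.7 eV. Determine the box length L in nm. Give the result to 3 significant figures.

L = 0.259 nm

From E_n = n²h²/(8m_eL²), L = n·h/√(8m_eE_n).
E_4 = 89.7 eV = 1.437×10^-17 J, so L = 4·6.626×10^-34/√(8·9.109×10^-31·1.437×10^-17) = 2.59×10^-10 m = 0.259 nm.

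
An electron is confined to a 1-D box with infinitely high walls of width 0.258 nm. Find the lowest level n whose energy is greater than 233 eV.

E_1 = h²/(8m_eL²) = 9.051×10^-19 J = 5.650 eV.
Need n² > 233/5.650 = 41.24, i.e. n > 6.422.
The smallest integer satisfying this is n = 7.

n = 7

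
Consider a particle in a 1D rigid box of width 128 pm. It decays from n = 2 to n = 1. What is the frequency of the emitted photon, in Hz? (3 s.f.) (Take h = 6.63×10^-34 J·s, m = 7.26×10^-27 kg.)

E_1 = h²/(8mL²) = 4.619×10^-22 J and ΔE = (2² − 1²)E_1 = 1.386×10^-21 J.
f = ΔE/h = 1.386×10^-21/6.63×10^-34 = 2.09×10^12 Hz.

f = 2.09×10^12 Hz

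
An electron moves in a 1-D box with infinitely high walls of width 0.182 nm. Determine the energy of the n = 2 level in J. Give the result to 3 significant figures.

E_2 = 7.28×10^-18 J

For an infinite well E_n = n²h²/(8m_eL²), so E_1 = h²/(8m_eL²) = (6.626×10^-34)²/(8·9.109×10^-31·(1.82×10^-10 m)²) = 1.819×10^-18 J.
Then E_2 = 2²·E_1 = 4·1.819×10^-18 J = 7.28×10^-18 J.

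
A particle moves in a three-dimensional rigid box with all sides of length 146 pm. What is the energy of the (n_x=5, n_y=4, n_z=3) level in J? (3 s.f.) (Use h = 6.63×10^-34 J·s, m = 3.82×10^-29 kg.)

For a 3D rectangular well E = (h²/8m)·Σ n_i²/L_i² = (6.63×10^-34)²/(8·3.82×10^-29) · [5²/(146 pm)² + 4²/(146 pm)² + 3²/(146 pm)²].
Evaluating gives E = 3.37×10^-18 J.

E = 3.37×10^-18 J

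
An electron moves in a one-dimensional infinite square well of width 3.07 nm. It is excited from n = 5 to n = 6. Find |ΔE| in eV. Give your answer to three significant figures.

|ΔE| = 0.439 eV

E_1 = h²/(8m_eL²) = 6.392×10^-21 J.
|ΔE| = |5² − 6²|·E_1 = 11·6.392×10^-21 J = 7.031×10^-20 J = 0.439 eV.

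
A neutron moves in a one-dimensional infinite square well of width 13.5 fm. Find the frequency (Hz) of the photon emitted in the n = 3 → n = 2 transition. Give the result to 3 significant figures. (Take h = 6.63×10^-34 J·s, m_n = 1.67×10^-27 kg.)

f = 1.36×10^21 Hz

E_1 = h²/(8m_nL²) = 1.805×10^-13 J and ΔE = (3² − 2²)E_1 = 9.025×10^-13 J.
f = ΔE/h = 9.025×10^-13/6.63×10^-34 = 1.36×10^21 Hz.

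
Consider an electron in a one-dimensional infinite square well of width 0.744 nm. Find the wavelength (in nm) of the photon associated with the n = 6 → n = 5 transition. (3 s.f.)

λ = 166 nm

E_1 = h²/(8m_eL²) = 1.088×10^-19 J, so ΔE = (6² − 5²)E_1 = 1.197×10^-18 J.
λ = hc/ΔE = (6.626×10^-34·2.998×10^8)/1.197×10^-18 = 1.66×10^-7 m = 166 nm.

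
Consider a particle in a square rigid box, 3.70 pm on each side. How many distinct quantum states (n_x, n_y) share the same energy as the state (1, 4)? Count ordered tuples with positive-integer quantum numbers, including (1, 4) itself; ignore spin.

The level has n_x² + n_y² = 17. The ordered positive-integer solutions are (1, 4), (4, 1).
That gives 2 states.

degeneracy = 2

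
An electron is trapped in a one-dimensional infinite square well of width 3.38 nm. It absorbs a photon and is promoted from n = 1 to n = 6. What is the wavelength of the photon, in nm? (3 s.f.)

E_1 = h²/(8m_eL²) = 5.274×10^-21 J, so ΔE = (6² − 1²)E_1 = 1.846×10^-19 J.
λ = hc/ΔE = (6.626×10^-34·2.998×10^8)/1.846×10^-19 = 1.08×10^-6 m = 1.08×10^3 nm.

λ = 1.08×10^3 nm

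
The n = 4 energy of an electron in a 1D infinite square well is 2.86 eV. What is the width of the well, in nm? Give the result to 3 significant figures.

From E_n = n²h²/(8m_eL²), L = n·h/√(8m_eE_n).
E_4 = 2.86 eV = 4.582×10^-19 J, so L = 4·6.626×10^-34/√(8·9.109×10^-31·4.582×10^-19) = 1.45×10^-9 m = 1.45 nm.

L = 1.45 nm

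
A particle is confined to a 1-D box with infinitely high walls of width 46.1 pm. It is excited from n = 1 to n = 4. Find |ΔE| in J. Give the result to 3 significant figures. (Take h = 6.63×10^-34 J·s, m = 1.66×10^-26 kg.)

E_1 = h²/(8mL²) = 1.557×10^-21 J.
|ΔE| = |1² − 4²|·E_1 = 15·1.557×10^-21 J = 2.34×10^-20 J.

|ΔE| = 2.34×10^-20 J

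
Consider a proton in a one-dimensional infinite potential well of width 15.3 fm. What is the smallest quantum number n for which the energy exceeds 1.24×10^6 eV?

E_1 = h²/(8m_pL²) = 1.401×10^-13 J = 8.745×10^5 eV.
Need n² > 1.24×10^6/8.745×10^5 = 1.418, i.e. n > 1.191.
The smallest integer satisfying this is n = 2.

n = 2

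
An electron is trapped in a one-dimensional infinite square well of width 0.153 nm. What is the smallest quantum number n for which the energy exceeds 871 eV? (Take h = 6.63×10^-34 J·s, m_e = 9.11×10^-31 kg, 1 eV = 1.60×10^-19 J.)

E_1 = h²/(8m_eL²) = 2.577×10^-18 J = 16.11 eV.
Need n² > 871/16.11 = 54.07, i.e. n > 7.353.
The smallest integer satisfying this is n = 8.

n = 8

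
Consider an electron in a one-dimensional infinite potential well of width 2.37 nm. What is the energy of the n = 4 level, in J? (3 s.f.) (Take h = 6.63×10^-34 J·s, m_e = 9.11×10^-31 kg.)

E_4 = 1.72×10^-19 J

For an infinite well E_n = n²h²/(8m_eL²), so E_1 = h²/(8m_eL²) = (6.63×10^-34)²/(8·9.11×10^-31·(2.37×10^-9 m)²) = 1.074×10^-20 J.
Then E_4 = 4²·E_1 = 16·1.074×10^-20 J = 1.72×10^-19 J.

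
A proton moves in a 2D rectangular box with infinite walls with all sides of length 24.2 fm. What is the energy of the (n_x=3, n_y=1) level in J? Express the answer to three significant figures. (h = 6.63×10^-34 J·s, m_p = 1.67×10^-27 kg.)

E = 5.62×10^-13 J

For a 2D rectangular well E = (h²/8m_p)·Σ n_i²/L_i² = (6.63×10^-34)²/(8·1.67×10^-27) · [3²/(24.2 fm)² + 1²/(24.2 fm)²].
Evaluating gives E = 5.62×10^-13 J.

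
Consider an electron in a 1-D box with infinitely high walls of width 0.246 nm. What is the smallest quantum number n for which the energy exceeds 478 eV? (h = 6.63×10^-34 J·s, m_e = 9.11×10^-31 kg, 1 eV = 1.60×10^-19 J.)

E_1 = h²/(8m_eL²) = 9.967×10^-19 J = 6.229 eV.
Need n² > 478/6.229 = 76.74, i.e. n > 8.760.
The smallest integer satisfying this is n = 9.

n = 9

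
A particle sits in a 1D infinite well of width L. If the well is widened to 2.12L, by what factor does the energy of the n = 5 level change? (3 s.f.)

E_n ∝ 1/L², so the energy scales by 1/2.12² = 0.222.

0.222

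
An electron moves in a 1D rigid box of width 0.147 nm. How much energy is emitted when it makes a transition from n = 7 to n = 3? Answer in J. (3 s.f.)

E_1 = h²/(8m_eL²) = 2.788×10^-18 J.
|ΔE| = |7² − 3²|·E_1 = 40·2.788×10^-18 J = 1.12×10^-16 J.

|ΔE| = 1.12×10^-16 J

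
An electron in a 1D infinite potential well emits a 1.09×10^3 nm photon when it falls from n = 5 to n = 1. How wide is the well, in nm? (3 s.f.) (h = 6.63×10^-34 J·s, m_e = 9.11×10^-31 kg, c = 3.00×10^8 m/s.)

L = 2.82 nm

The photon carries ΔE = hc/λ = 6.63×10^-34·3.00×10^8/1.09×10^-6 m = 1.825×10^-19 J.
Since ΔE = (5² − 1²)E_1, E_1 = 7.604×10^-21 J, and L = h/√(8m_eE_1) = 2.82×10^-9 m = 2.82 nm.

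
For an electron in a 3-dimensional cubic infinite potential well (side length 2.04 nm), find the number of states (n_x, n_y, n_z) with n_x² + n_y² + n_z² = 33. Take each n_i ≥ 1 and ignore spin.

The level has n_x² + n_y² + n_z² = 33. The ordered positive-integer solutions are (1, 4, 4), (2, 2, 5), (2, 5, 2), (4, 1, 4), (4, 4, 1), (5, 2, 2).
That gives 6 states.

degeneracy = 6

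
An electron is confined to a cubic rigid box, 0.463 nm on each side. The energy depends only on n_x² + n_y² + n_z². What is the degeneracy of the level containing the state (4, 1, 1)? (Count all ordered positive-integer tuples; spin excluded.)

The level has n_x² + n_y² + n_z² = 18. The ordered positive-integer solutions are (1, 1, 4), (1, 4, 1), (4, 1, 1).
That gives 3 states.

degeneracy = 3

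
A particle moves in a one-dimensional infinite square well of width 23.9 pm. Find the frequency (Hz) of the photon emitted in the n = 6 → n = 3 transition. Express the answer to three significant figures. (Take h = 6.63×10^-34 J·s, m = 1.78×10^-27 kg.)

E_1 = h²/(8mL²) = 5.404×10^-20 J and ΔE = (6² − 3²)E_1 = 1.459×10^-18 J.
f = ΔE/h = 1.459×10^-18/6.63×10^-34 = 2.20×10^15 Hz.

f = 2.20×10^15 Hz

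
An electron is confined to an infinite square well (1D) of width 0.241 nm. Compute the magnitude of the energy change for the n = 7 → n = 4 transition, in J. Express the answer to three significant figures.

E_1 = h²/(8m_eL²) = 1.037×10^-18 J.
|ΔE| = |7² − 4²|·E_1 = 33·1.037×10^-18 J = 3.42×10^-17 J.

|ΔE| = 3.42×10^-17 J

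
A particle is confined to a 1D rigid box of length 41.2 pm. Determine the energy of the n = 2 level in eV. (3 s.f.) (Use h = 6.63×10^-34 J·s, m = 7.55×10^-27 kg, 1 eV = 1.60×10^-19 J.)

E_2 = 0.107 eV

For an infinite well E_n = n²h²/(8mL²), so E_1 = h²/(8mL²) = (6.63×10^-34)²/(8·7.55×10^-27·(4.12×10^-11 m)²) = 4.287×10^-21 J.
Then E_2 = 2²·E_1 = 4·4.287×10^-21 J = 1.715×10^-20 J.
Converting, E_2 = 1.715×10^-20 J / (1.60×10^-19 J/eV) = 0.107 eV.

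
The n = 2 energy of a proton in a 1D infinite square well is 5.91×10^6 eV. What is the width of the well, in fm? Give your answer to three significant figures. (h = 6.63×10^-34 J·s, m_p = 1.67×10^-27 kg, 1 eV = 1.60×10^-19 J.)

From E_n = n²h²/(8m_pL²), L = n·h/√(8m_pE_n).
E_2 = 5.91×10^6 eV = 9.456×10^-13 J, so L = 2·6.63×10^-34/√(8·1.67×10^-27·9.456×10^-13) = 1.18×10^-14 m = 11.8 fm.

L = 11.8 fm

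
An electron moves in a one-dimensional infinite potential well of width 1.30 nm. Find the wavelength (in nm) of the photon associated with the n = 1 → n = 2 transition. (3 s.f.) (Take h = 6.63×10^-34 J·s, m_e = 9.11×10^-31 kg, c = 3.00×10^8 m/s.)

λ = 1.86×10^3 nm

E_1 = h²/(8m_eL²) = 3.569×10^-20 J, so ΔE = (2² − 1²)E_1 = 1.071×10^-19 J.
λ = hc/ΔE = (6.63×10^-34·3.00×10^8)/1.071×10^-19 = 1.86×10^-6 m = 1.86×10^3 nm.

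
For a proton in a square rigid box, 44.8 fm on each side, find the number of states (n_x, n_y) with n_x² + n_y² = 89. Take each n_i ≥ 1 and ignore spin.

The level has n_x² + n_y² = 89. The ordered positive-integer solutions are (5, 8), (8, 5).
That gives 2 states.

degeneracy = 2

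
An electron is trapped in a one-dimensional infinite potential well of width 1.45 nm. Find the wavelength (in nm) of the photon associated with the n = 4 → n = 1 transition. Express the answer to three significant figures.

E_1 = h²/(8m_eL²) = 2.866×10^-20 J, so ΔE = (4² − 1²)E_1 = 4.299×10^-19 J.
λ = hc/ΔE = (6.626×10^-34·2.998×10^8)/4.299×10^-19 = 4.62×10^-7 m = 462 nm.

λ = 462 nm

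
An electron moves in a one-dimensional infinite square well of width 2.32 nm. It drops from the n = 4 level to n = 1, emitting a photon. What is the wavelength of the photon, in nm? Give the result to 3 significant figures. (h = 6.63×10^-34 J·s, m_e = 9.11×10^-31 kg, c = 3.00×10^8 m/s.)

λ = 1.18×10^3 nm

E_1 = h²/(8m_eL²) = 1.121×10^-20 J, so ΔE = (4² − 1²)E_1 = 1.681×10^-19 J.
λ = hc/ΔE = (6.63×10^-34·3.00×10^8)/1.681×10^-19 = 1.18×10^-6 m = 1.18×10^3 nm.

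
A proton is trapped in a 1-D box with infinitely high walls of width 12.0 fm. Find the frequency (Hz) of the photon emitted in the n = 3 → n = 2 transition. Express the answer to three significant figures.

f = 1.72×10^21 Hz

E_1 = h²/(8m_pL²) = 2.278×10^-13 J and ΔE = (3² − 2²)E_1 = 1.139×10^-12 J.
f = ΔE/h = 1.139×10^-12/6.626×10^-34 = 1.72×10^21 Hz.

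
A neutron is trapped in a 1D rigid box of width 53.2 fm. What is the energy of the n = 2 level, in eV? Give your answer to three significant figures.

For an infinite well E_n = n²h²/(8m_nL²), so E_1 = h²/(8m_nL²) = (6.626×10^-34)²/(8·1.675×10^-27·(5.32×10^-14 m)²) = 1.158×10^-14 J.
Then E_2 = 2²·E_1 = 4·1.158×10^-14 J = 4.632×10^-14 J.
Converting, E_2 = 4.632×10^-14 J / (1.602×10^-19 J/eV) = 2.89×10^5 eV.

E_2 = 2.89×10^5 eV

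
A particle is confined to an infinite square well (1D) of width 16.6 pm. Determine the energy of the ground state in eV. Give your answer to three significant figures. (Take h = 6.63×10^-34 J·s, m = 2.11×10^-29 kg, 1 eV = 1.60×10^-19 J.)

E_1 = 59.1 eV

For an infinite well E_n = n²h²/(8mL²), so E_1 = h²/(8mL²) = (6.63×10^-34)²/(8·2.11×10^-29·(1.66×10^-11 m)²) = 9.450×10^-18 J.
Converting, E_1 = 9.450×10^-18 J / (1.60×10^-19 J/eV) = 59.1 eV.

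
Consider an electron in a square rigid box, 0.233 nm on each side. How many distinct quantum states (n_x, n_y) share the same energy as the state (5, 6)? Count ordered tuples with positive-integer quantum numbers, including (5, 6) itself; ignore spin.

degeneracy = 2

The level has n_x² + n_y² = 61. The ordered positive-integer solutions are (5, 6), (6, 5).
That gives 2 states.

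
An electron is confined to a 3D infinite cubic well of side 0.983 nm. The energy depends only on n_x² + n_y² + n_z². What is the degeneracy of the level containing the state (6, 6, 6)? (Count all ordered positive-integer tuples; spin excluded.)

degeneracy = 4

The level has n_x² + n_y² + n_z² = 108. The ordered positive-integer solutions are (2, 2, 10), (2, 10, 2), (6, 6, 6), (10, 2, 2).
That gives 4 states.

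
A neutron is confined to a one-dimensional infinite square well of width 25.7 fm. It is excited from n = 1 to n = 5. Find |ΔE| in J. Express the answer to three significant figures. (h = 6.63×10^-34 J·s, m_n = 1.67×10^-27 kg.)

E_1 = h²/(8m_nL²) = 4.981×10^-14 J.
|ΔE| = |1² − 5²|·E_1 = 24·4.981×10^-14 J = 1.20×10^-12 J.

|ΔE| = 1.20×10^-12 J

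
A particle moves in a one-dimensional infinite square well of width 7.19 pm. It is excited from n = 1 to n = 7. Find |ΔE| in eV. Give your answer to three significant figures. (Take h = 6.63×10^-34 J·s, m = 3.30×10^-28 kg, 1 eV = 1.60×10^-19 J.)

E_1 = h²/(8mL²) = 3.221×10^-18 J.
|ΔE| = |1² − 7²|·E_1 = 48·3.221×10^-18 J = 1.546×10^-16 J = 966 eV.

|ΔE| = 966 eV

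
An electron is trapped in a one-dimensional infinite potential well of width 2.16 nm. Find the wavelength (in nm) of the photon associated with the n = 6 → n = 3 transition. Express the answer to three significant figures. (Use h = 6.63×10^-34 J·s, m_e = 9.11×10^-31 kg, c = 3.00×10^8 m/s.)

E_1 = h²/(8m_eL²) = 1.293×10^-20 J, so ΔE = (6² − 3²)E_1 = 3.491×10^-19 J.
λ = hc/ΔE = (6.63×10^-34·3.00×10^8)/3.491×10^-19 = 5.70×10^-7 m = 570 nm.

λ = 570 nm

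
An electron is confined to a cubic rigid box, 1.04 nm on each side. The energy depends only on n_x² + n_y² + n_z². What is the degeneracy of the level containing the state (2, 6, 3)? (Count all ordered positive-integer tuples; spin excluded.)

degeneracy = 6

The level has n_x² + n_y² + n_z² = 49. The ordered positive-integer solutions are (2, 3, 6), (2, 6, 3), (3, 2, 6), (3, 6, 2), (6, 2, 3), (6, 3, 2).
That gives 6 states.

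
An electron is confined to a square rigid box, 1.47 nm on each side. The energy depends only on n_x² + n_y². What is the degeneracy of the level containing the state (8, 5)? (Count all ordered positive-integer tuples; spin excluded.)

degeneracy = 2

The level has n_x² + n_y² = 89. The ordered positive-integer solutions are (5, 8), (8, 5).
That gives 2 states.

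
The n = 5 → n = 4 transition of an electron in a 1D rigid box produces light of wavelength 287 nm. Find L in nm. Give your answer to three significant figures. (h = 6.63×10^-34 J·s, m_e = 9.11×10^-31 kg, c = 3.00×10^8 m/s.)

The photon carries ΔE = hc/λ = 6.63×10^-34·3.00×10^8/2.87×10^-7 m = 6.930×10^-19 J.
Since ΔE = (5² − 4²)E_1, E_1 = 7.700×10^-20 J, and L = h/√(8m_eE_1) = 8.85×10^-10 m = 0.885 nm.

L = 0.885 nm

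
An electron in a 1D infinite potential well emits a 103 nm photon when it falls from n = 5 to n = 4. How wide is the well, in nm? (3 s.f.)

L = 0.530 nm

The photon carries ΔE = hc/λ = 6.626×10^-34·2.998×10^8/1.03×10^-7 m = 1.929×10^-18 J.
Since ΔE = (5² − 4²)E_1, E_1 = 2.143×10^-19 J, and L = h/√(8m_eE_1) = 5.30×10^-10 m = 0.530 nm.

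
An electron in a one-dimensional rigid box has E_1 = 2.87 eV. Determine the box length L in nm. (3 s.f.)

From E_n = n²h²/(8m_eL²), L = n·h/√(8m_eE_n).
E_1 = 2.87 eV = 4.598×10^-19 J, so L = 1·6.626×10^-34/√(8·9.109×10^-31·4.598×10^-19) = 3.62×10^-10 m = 0.362 nm.

L = 0.362 nm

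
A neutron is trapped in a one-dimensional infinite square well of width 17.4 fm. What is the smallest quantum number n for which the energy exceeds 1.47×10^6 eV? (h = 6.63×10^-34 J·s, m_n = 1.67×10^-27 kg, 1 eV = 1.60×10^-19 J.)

n = 2

E_1 = h²/(8m_nL²) = 1.087×10^-13 J = 6.794×10^5 eV.
Need n² > 1.47×10^6/6.794×10^5 = 2.164, i.e. n > 1.471.
The smallest integer satisfying this is n = 2.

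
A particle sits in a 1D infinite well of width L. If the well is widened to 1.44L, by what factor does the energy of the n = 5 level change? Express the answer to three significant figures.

0.482

E_n ∝ 1/L², so the energy scales by 1/1.44² = 0.482.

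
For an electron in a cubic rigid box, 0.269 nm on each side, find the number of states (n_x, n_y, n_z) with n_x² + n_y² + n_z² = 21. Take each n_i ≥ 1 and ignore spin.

The level has n_x² + n_y² + n_z² = 21. The ordered positive-integer solutions are (1, 2, 4), (1, 4, 2), (2, 1, 4), (2, 4, 1), (4, 1, 2), (4, 2, 1).
That gives 6 states.

degeneracy = 6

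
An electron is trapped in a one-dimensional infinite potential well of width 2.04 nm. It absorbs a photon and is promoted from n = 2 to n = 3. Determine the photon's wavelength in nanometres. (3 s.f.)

E_1 = h²/(8m_eL²) = 1.448×10^-20 J, so ΔE = (3² − 2²)E_1 = 7.240×10^-20 J.
λ = hc/ΔE = (6.626×10^-34·2.998×10^8)/7.240×10^-20 = 2.74×10^-6 m = 2.74×10^3 nm.

λ = 2.74×10^3 nm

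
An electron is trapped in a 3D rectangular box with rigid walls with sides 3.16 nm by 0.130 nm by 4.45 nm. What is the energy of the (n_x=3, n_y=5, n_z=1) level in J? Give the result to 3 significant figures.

For a 3D rectangular well E = (h²/8m_e)·Σ n_i²/L_i² = (6.626×10^-34)²/(8·9.109×10^-31) · [3²/(3.16 nm)² + 5²/(0.130 nm)² + 1²/(4.45 nm)²].
Evaluating gives E = 8.92×10^-17 J.

E = 8.92×10^-17 J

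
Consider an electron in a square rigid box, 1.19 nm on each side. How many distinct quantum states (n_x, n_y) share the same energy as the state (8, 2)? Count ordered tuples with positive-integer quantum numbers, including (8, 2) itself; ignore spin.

The level has n_x² + n_y² = 68. The ordered positive-integer solutions are (2, 8), (8, 2).
That gives 2 states.

degeneracy = 2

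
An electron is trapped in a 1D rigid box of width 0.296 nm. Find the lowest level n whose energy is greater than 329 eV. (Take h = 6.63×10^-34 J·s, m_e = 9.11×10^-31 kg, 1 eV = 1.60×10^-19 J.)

n = 9

E_1 = h²/(8m_eL²) = 6.884×10^-19 J = 4.303 eV.
Need n² > 329/4.303 = 76.46, i.e. n > 8.744.
The smallest integer satisfying this is n = 9.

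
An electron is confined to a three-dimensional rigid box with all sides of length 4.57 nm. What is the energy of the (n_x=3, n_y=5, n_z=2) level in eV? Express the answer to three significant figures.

For a 3D rectangular well E = (h²/8m_e)·Σ n_i²/L_i² = (6.626×10^-34)²/(8·9.109×10^-31) · [3²/(4.57 nm)² + 5²/(4.57 nm)² + 2²/(4.57 nm)²].
Evaluating gives E = 1.096×10^-19 J = 0.684 eV.

E = 0.684 eV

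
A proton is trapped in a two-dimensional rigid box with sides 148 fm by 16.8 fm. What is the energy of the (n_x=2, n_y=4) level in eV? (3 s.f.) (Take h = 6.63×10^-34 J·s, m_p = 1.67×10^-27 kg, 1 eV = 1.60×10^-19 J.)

E = 1.17×10^7 eV

For a 2D rectangular well E = (h²/8m_p)·Σ n_i²/L_i² = (6.63×10^-34)²/(8·1.67×10^-27) · [2²/(148 fm)² + 4²/(16.8 fm)²].
Evaluating gives E = 1.871×10^-12 J = 1.17×10^7 eV.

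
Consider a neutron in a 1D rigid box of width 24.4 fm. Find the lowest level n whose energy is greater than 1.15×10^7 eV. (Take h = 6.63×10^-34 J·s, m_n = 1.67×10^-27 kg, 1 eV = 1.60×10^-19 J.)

E_1 = h²/(8m_nL²) = 5.526×10^-14 J = 3.454×10^5 eV.
Need n² > 1.15×10^7/3.454×10^5 = 33.29, i.e. n > 5.770.
The smallest integer satisfying this is n = 6.

n = 6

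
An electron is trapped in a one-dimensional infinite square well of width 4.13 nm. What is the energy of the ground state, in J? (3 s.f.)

For an infinite well E_n = n²h²/(8m_eL²), so E_1 = h²/(8m_eL²) = (6.626×10^-34)²/(8·9.109×10^-31·(4.13×10^-9 m)²) = 3.532×10^-21 J.

E_1 = 3.53×10^-21 J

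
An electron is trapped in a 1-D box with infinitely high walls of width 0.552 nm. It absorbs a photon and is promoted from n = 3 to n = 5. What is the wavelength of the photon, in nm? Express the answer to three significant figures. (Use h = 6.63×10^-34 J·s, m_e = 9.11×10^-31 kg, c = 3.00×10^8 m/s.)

λ = 62.8 nm

E_1 = h²/(8m_eL²) = 1.979×10^-19 J, so ΔE = (5² − 3²)E_1 = 3.166×10^-18 J.
λ = hc/ΔE = (6.63×10^-34·3.00×10^8)/3.166×10^-18 = 6.28×10^-8 m = 62.8 nm.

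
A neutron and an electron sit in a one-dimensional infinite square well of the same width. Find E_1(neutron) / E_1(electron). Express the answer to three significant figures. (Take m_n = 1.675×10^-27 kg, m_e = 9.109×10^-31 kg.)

E_n ∝ 1/m at fixed n and L, so the ratio is m_e/m_n = 9.109×10^-31/1.675×10^-27 = 5.44×10^-4.

5.44×10^-4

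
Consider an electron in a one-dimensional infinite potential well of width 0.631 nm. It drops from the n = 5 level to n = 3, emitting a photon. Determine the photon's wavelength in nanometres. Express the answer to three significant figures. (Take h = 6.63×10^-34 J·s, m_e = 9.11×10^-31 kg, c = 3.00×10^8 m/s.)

E_1 = h²/(8m_eL²) = 1.515×10^-19 J, so ΔE = (5² − 3²)E_1 = 2.424×10^-18 J.
λ = hc/ΔE = (6.63×10^-34·3.00×10^8)/2.424×10^-18 = 8.21×10^-8 m = 82.1 nm.

λ = 82.1 nm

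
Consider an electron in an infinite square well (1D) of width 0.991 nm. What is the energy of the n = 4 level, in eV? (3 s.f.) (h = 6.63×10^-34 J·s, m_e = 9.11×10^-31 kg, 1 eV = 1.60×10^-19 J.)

For an infinite well E_n = n²h²/(8m_eL²), so E_1 = h²/(8m_eL²) = (6.63×10^-34)²/(8·9.11×10^-31·(9.91×10^-10 m)²) = 6.141×10^-20 J.
Then E_4 = 4²·E_1 = 16·6.141×10^-20 J = 9.826×10^-19 J.
Converting, E_4 = 9.826×10^-19 J / (1.60×10^-19 J/eV) = 6.14 eV.

E_4 = 6.14 eV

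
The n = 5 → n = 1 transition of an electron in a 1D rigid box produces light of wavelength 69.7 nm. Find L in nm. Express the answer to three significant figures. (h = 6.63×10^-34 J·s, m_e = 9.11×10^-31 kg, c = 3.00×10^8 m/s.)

The photon carries ΔE = hc/λ = 6.63×10^-34·3.00×10^8/6.97×10^-8 m = 2.854×10^-18 J.
Since ΔE = (5² − 1²)E_1, E_1 = 1.189×10^-19 J, and L = h/√(8m_eE_1) = 7.12×10^-10 m = 0.712 nm.

L = 0.712 nm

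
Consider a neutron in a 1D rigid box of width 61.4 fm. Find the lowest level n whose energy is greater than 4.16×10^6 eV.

E_1 = h²/(8m_nL²) = 8.691×10^-15 J = 5.425×10^4 eV.
Need n² > 4.16×10^6/5.425×10^4 = 76.68, i.e. n > 8.757.
The smallest integer satisfying this is n = 9.

n = 9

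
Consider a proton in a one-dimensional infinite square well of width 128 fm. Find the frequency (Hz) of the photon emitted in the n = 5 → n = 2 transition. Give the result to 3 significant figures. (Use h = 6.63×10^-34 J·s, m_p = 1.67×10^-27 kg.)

E_1 = h²/(8m_pL²) = 2.008×10^-15 J and ΔE = (5² − 2²)E_1 = 4.217×10^-14 J.
f = ΔE/h = 4.217×10^-14/6.63×10^-34 = 6.36×10^19 Hz.

f = 6.36×10^19 Hz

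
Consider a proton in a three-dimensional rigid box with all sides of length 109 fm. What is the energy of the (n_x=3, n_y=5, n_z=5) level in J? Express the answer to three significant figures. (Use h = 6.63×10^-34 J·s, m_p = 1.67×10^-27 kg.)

For a 3D rectangular well E = (h²/8m_p)·Σ n_i²/L_i² = (6.63×10^-34)²/(8·1.67×10^-27) · [3²/(109 fm)² + 5²/(109 fm)² + 5²/(109 fm)²].
Evaluating gives E = 1.63×10^-13 J.

E = 1.63×10^-13 J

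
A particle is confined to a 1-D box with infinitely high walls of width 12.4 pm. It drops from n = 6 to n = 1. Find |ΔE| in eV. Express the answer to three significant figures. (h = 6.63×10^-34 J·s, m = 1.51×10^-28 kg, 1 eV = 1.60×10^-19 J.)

E_1 = h²/(8mL²) = 2.367×10^-18 J.
|ΔE| = |6² − 1²|·E_1 = 35·2.367×10^-18 J = 8.284×10^-17 J = 518 eV.

|ΔE| = 518 eV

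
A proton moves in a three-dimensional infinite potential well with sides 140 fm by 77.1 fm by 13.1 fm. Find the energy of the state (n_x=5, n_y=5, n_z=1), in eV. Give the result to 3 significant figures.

E = 2.32×10^6 eV

For a 3D rectangular well E = (h²/8m_p)·Σ n_i²/L_i² = (6.626×10^-34)²/(8·1.673×10^-27) · [5²/(140 fm)² + 5²/(77.1 fm)² + 1²/(13.1 fm)²].
Evaluating gives E = 3.709×10^-13 J = 2.32×10^6 eV.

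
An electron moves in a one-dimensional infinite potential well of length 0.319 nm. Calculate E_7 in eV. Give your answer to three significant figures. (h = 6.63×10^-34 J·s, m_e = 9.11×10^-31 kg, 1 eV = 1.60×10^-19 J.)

For an infinite well E_n = n²h²/(8m_eL²), so E_1 = h²/(8m_eL²) = (6.63×10^-34)²/(8·9.11×10^-31·(3.19×10^-10 m)²) = 5.927×10^-19 J.
Then E_7 = 7²·E_1 = 49·5.927×10^-19 J = 2.904×10^-17 J.
Converting, E_7 = 2.904×10^-17 J / (1.60×10^-19 J/eV) = 182 eV.

E_7 = 182 eV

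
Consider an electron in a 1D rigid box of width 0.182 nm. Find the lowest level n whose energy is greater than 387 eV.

n = 6

E_1 = h²/(8m_eL²) = 1.819×10^-18 J = 11.35 eV.
Need n² > 387/11.35 = 34.10, i.e. n > 5.840.
The smallest integer satisfying this is n = 6.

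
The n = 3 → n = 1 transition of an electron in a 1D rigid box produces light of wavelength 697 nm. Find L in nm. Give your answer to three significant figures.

The photon carries ΔE = hc/λ = 6.626×10^-34·2.998×10^8/6.97×10^-7 m = 2.850×10^-19 J.
Since ΔE = (3² − 1²)E_1, E_1 = 3.562×10^-20 J, and L = h/√(8m_eE_1) = 1.30×10^-9 m = 1.30 nm.

L = 1.30 nm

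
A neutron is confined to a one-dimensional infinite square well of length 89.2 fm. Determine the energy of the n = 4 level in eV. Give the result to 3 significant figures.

E_4 = 4.11×10^5 eV

For an infinite well E_n = n²h²/(8m_nL²), so E_1 = h²/(8m_nL²) = (6.626×10^-34)²/(8·1.675×10^-27·(8.92×10^-14 m)²) = 4.118×10^-15 J.
Then E_4 = 4²·E_1 = 16·4.118×10^-15 J = 6.589×10^-14 J.
Converting, E_4 = 6.589×10^-14 J / (1.602×10^-19 J/eV) = 4.11×10^5 eV.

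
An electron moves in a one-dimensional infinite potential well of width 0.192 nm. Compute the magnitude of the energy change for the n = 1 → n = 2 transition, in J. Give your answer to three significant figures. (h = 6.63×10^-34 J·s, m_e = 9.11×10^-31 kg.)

|ΔE| = 4.91×10^-18 J

E_1 = h²/(8m_eL²) = 1.636×10^-18 J.
|ΔE| = |1² − 2²|·E_1 = 3·1.636×10^-18 J = 4.91×10^-18 J.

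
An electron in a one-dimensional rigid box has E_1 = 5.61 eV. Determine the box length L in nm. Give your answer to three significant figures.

L = 0.259 nm

From E_n = n²h²/(8m_eL²), L = n·h/√(8m_eE_n).
E_1 = 5.61 eV = 8.987×10^-19 J, so L = 1·6.626×10^-34/√(8·9.109×10^-31·8.987×10^-19) = 2.59×10^-10 m = 0.259 nm.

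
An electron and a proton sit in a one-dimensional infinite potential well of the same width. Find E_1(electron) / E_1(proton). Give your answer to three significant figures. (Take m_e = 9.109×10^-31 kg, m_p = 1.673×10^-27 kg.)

E_n ∝ 1/m at fixed n and L, so the ratio is m_p/m_e = 1.673×10^-27/9.109×10^-31 = 1.84×10^3.

1.84×10^3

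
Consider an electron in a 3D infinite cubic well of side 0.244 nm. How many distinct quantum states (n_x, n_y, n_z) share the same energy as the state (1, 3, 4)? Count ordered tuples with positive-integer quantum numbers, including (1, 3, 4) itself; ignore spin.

degeneracy = 6

The level has n_x² + n_y² + n_z² = 26. The ordered positive-integer solutions are (1, 3, 4), (1, 4, 3), (3, 1, 4), (3, 4, 1), (4, 1, 3), (4, 3, 1).
That gives 6 states.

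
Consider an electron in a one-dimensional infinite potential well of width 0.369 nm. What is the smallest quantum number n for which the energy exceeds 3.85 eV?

n = 2

E_1 = h²/(8m_eL²) = 4.425×10^-19 J = 2.762 eV.
Need n² > 3.85/2.762 = 1.394, i.e. n > 1.181.
The smallest integer satisfying this is n = 2.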